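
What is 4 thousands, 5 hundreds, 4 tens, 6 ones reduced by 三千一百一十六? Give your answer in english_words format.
Convert 4 thousands, 5 hundreds, 4 tens, 6 ones (place-value notation) → 4×1000 + 5×100 + 4×10 + 6 = 4546 (decimal)
Convert 三千一百一十六 (Chinese numeral) → 3×1000 + 1×100 + 1×10 + 6 = 3116 (decimal)
Compute 4546 - 3116 = 1430
Convert 1430 (decimal) → 1430 = 1×1000 + 4×100 + 30 → one thousand four hundred thirty (English words)
one thousand four hundred thirty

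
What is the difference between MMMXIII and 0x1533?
Convert MMMXIII (Roman numeral) → 1000 + 1000 + 1000 + 10 + 1 + 1 + 1 = 3013 (decimal)
Convert 0x1533 (hexadecimal) → 1×4096 + 5×256 + 3×16 + 3 = 5427 (decimal)
Difference: |3013 - 5427| = 2414
2414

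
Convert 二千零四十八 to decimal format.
Convert 二千零四十八 (Chinese numeral) → 2×1000 + 4×10 + 8 = 2048 (decimal)
2048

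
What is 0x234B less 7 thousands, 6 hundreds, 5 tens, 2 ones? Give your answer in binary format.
Convert 0x234B (hexadecimal) → 2×4096 + 3×256 + 4×16 + 11 = 9035 (decimal)
Convert 7 thousands, 6 hundreds, 5 tens, 2 ones (place-value notation) → 7×1000 + 6×100 + 5×10 + 2 = 7652 (decimal)
Compute 9035 - 7652 = 1383
Convert 1383 (decimal) → 1383 = 1024 + 256 + 64 + 32 + 4 + 2 + 1 → 0b10101100111 (binary)
0b10101100111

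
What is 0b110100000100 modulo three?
Convert 0b110100000100 (binary) → 2048 + 1024 + 256 + 4 = 3332 (decimal)
Convert three (English words) → 3 (decimal)
Compute 3332 mod 3 = 2
2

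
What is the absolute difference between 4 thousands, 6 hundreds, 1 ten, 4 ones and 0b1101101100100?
Convert 4 thousands, 6 hundreds, 1 ten, 4 ones (place-value notation) → 4×1000 + 6×100 + 1×10 + 4 = 4614 (decimal)
Convert 0b1101101100100 (binary) → 4096 + 2048 + 512 + 256 + 64 + 32 + 4 = 7012 (decimal)
Compute |4614 - 7012| = 2398
2398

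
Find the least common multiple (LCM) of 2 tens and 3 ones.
Convert 2 tens (place-value notation) → 2×10 = 20 (decimal)
Convert 3 ones (place-value notation) → 3 (decimal)
Compute lcm(20, 3) = 60
60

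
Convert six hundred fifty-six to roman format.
Convert six hundred fifty-six (English words) → 6×100 + 56 = 656 (decimal)
Convert 656 (decimal) → 656 = 500 + 100 + 50 + 5 + 1 → DCLVI (Roman numeral)
DCLVI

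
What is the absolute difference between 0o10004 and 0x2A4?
Convert 0o10004 (octal) → 1×4096 + 4 = 4100 (decimal)
Convert 0x2A4 (hexadecimal) → 2×256 + 10×16 + 4 = 676 (decimal)
Compute |4100 - 676| = 3424
3424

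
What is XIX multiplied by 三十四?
Convert XIX (Roman numeral) → 10 + 9 = 19 (decimal)
Convert 三十四 (Chinese numeral) → 3×10 + 4 = 34 (decimal)
Compute 19 × 34 = 646
646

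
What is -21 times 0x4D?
Convert 0x4D (hexadecimal) → 4×16 + 13 = 77 (decimal)
Compute -21 × 77 = -1617
-1617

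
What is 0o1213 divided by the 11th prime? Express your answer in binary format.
Convert 0o1213 (octal) → 1×512 + 2×64 + 1×8 + 3 = 651 (decimal)
Convert the 11th prime (prime index) → 31 (decimal)
Compute 651 ÷ 31 = 21
Convert 21 (decimal) → 21 = 16 + 4 + 1 → 0b10101 (binary)
0b10101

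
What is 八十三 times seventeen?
Convert 八十三 (Chinese numeral) → 8×10 + 3 = 83 (decimal)
Convert seventeen (English words) → 17 (decimal)
Compute 83 × 17 = 1411
1411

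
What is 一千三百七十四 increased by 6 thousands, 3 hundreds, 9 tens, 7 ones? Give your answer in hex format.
Convert 一千三百七十四 (Chinese numeral) → 1×1000 + 3×100 + 7×10 + 4 = 1374 (decimal)
Convert 6 thousands, 3 hundreds, 9 tens, 7 ones (place-value notation) → 6×1000 + 3×100 + 9×10 + 7 = 6397 (decimal)
Compute 1374 + 6397 = 7771
Convert 7771 (decimal) → 7771 = 1×4096 + 14×256 + 5×16 + 11 → 0x1E5B (hexadecimal)
0x1E5B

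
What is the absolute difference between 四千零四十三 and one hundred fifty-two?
Convert 四千零四十三 (Chinese numeral) → 4×1000 + 4×10 + 3 = 4043 (decimal)
Convert one hundred fifty-two (English words) → 1×100 + 52 = 152 (decimal)
Compute |4043 - 152| = 3891
3891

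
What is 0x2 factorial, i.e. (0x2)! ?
Convert 0x2 (hexadecimal) → 2 (decimal)
Compute 2! = 2
2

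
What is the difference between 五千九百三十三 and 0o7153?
Convert 五千九百三十三 (Chinese numeral) → 5×1000 + 9×100 + 3×10 + 3 = 5933 (decimal)
Convert 0o7153 (octal) → 7×512 + 1×64 + 5×8 + 3 = 3691 (decimal)
Difference: |5933 - 3691| = 2242
2242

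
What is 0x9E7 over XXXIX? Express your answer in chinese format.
Convert 0x9E7 (hexadecimal) → 9×256 + 14×16 + 7 = 2535 (decimal)
Convert XXXIX (Roman numeral) → 10 + 10 + 10 + 9 = 39 (decimal)
Compute 2535 ÷ 39 = 65
Convert 65 (decimal) → 65 = 6×10 + 5 → 六十五 (Chinese numeral)
六十五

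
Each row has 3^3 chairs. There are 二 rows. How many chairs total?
Convert 3^3 (power) → 27 (decimal)
Convert 二 (Chinese numeral) → 2 (decimal)
Compute 27 × 2 = 54
54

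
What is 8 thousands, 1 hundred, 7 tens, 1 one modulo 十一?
Convert 8 thousands, 1 hundred, 7 tens, 1 one (place-value notation) → 8×1000 + 1×100 + 7×10 + 1 = 8171 (decimal)
Convert 十一 (Chinese numeral) → 1×10 + 1 = 11 (decimal)
Compute 8171 mod 11 = 9
9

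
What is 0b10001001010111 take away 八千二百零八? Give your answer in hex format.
Convert 0b10001001010111 (binary) → 8192 + 512 + 64 + 16 + 4 + 2 + 1 = 8791 (decimal)
Convert 八千二百零八 (Chinese numeral) → 8×1000 + 2×100 + 8 = 8208 (decimal)
Compute 8791 - 8208 = 583
Convert 583 (decimal) → 583 = 2×256 + 4×16 + 7 → 0x247 (hexadecimal)
0x247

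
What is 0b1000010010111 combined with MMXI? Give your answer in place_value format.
Convert 0b1000010010111 (binary) → 4096 + 128 + 16 + 4 + 2 + 1 = 4247 (decimal)
Convert MMXI (Roman numeral) → 1000 + 1000 + 10 + 1 = 2011 (decimal)
Compute 4247 + 2011 = 6258
Convert 6258 (decimal) → 6258 = 6×1000 + 2×100 + 5×10 + 8 → 6 thousands, 2 hundreds, 5 tens, 8 ones (place-value notation)
6 thousands, 2 hundreds, 5 tens, 8 ones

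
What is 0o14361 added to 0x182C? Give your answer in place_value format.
Convert 0o14361 (octal) → 1×4096 + 4×512 + 3×64 + 6×8 + 1 = 6385 (decimal)
Convert 0x182C (hexadecimal) → 1×4096 + 8×256 + 2×16 + 12 = 6188 (decimal)
Compute 6385 + 6188 = 12573
Convert 12573 (decimal) → 12573 = 12×1000 + 5×100 + 7×10 + 3 → 12 thousands, 5 hundreds, 7 tens, 3 ones (place-value notation)
12 thousands, 5 hundreds, 7 tens, 3 ones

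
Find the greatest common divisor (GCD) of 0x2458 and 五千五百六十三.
Convert 0x2458 (hexadecimal) → 2×4096 + 4×256 + 5×16 + 8 = 9304 (decimal)
Convert 五千五百六十三 (Chinese numeral) → 5×1000 + 5×100 + 6×10 + 3 = 5563 (decimal)
Compute gcd(9304, 5563) = 1
1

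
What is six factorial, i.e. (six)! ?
Convert six (English words) → 6 (decimal)
Compute 6! = 720
720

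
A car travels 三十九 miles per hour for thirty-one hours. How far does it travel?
Convert 三十九 (Chinese numeral) → 3×10 + 9 = 39 (decimal)
Convert thirty-one (English words) → 31 (decimal)
Compute 39 × 31 = 1209
1209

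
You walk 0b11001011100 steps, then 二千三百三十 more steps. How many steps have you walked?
Convert 0b11001011100 (binary) → 1024 + 512 + 64 + 16 + 8 + 4 = 1628 (decimal)
Convert 二千三百三十 (Chinese numeral) → 2×1000 + 3×100 + 3×10 = 2330 (decimal)
Compute 1628 + 2330 = 3958
3958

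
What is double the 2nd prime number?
The 2nd prime number = 3
Compute 3 × 2 = 6
6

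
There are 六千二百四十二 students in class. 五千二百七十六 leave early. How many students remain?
Convert 六千二百四十二 (Chinese numeral) → 6×1000 + 2×100 + 4×10 + 2 = 6242 (decimal)
Convert 五千二百七十六 (Chinese numeral) → 5×1000 + 2×100 + 7×10 + 6 = 5276 (decimal)
Compute 6242 - 5276 = 966
966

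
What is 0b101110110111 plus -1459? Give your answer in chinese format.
Convert 0b101110110111 (binary) → 2048 + 512 + 256 + 128 + 32 + 16 + 4 + 2 + 1 = 2999 (decimal)
Compute 2999 + -1459 = 1540
Convert 1540 (decimal) → 1540 = 1×1000 + 5×100 + 4×10 → 一千五百四十 (Chinese numeral)
一千五百四十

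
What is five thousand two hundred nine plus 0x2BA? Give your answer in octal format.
Convert five thousand two hundred nine (English words) → 5×1000 + 2×100 + 9 = 5209 (decimal)
Convert 0x2BA (hexadecimal) → 2×256 + 11×16 + 10 = 698 (decimal)
Compute 5209 + 698 = 5907
Convert 5907 (decimal) → 5907 = 1×4096 + 3×512 + 4×64 + 2×8 + 3 → 0o13423 (octal)
0o13423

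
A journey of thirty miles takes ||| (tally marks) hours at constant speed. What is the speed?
Convert thirty (English words) → 30 (decimal)
Convert ||| (tally marks) → 3 (decimal)
Compute 30 ÷ 3 = 10
10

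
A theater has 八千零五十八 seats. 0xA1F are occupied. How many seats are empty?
Convert 八千零五十八 (Chinese numeral) → 8×1000 + 5×10 + 8 = 8058 (decimal)
Convert 0xA1F (hexadecimal) → 10×256 + 1×16 + 15 = 2591 (decimal)
Compute 8058 - 2591 = 5467
5467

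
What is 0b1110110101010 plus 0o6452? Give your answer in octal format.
Convert 0b1110110101010 (binary) → 4096 + 2048 + 1024 + 256 + 128 + 32 + 8 + 2 = 7594 (decimal)
Convert 0o6452 (octal) → 6×512 + 4×64 + 5×8 + 2 = 3370 (decimal)
Compute 7594 + 3370 = 10964
Convert 10964 (decimal) → 10964 = 2×4096 + 5×512 + 3×64 + 2×8 + 4 → 0o25324 (octal)
0o25324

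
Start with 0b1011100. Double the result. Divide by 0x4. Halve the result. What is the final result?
Convert 0b1011100 (binary) → 64 + 16 + 8 + 4 = 92 (decimal)
Start: 92
92 × 2 = 184
Convert 0x4 (hexadecimal) → 4 (decimal)
184 ÷ 4 = 46
46 ÷ 2 = 23
23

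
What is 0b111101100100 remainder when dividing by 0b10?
Convert 0b111101100100 (binary) → 2048 + 1024 + 512 + 256 + 64 + 32 + 4 = 3940 (decimal)
Convert 0b10 (binary) → 2 (decimal)
Compute 3940 mod 2 = 0
0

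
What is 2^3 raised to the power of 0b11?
Convert 2^3 (power) → 8 (decimal)
Convert 0b11 (binary) → 2 + 1 = 3 (decimal)
Compute 8 ^ 3 = 512
512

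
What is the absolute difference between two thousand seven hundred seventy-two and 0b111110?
Convert two thousand seven hundred seventy-two (English words) → 2×1000 + 7×100 + 72 = 2772 (decimal)
Convert 0b111110 (binary) → 32 + 16 + 8 + 4 + 2 = 62 (decimal)
Compute |2772 - 62| = 2710
2710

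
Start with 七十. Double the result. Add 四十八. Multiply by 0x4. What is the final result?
Convert 七十 (Chinese numeral) → 7×10 = 70 (decimal)
Start: 70
70 × 2 = 140
Convert 四十八 (Chinese numeral) → 4×10 + 8 = 48 (decimal)
140 + 48 = 188
Convert 0x4 (hexadecimal) → 4 (decimal)
188 × 4 = 752
752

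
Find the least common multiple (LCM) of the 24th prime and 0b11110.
Convert the 24th prime (prime index) → 89 (decimal)
Convert 0b11110 (binary) → 16 + 8 + 4 + 2 = 30 (decimal)
Compute lcm(89, 30) = 2670
2670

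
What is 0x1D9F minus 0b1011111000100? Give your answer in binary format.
Convert 0x1D9F (hexadecimal) → 1×4096 + 13×256 + 9×16 + 15 = 7583 (decimal)
Convert 0b1011111000100 (binary) → 4096 + 1024 + 512 + 256 + 128 + 64 + 4 = 6084 (decimal)
Compute 7583 - 6084 = 1499
Convert 1499 (decimal) → 1499 = 1024 + 256 + 128 + 64 + 16 + 8 + 2 + 1 → 0b10111011011 (binary)
0b10111011011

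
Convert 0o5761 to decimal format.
Convert 0o5761 (octal) → 5×512 + 7×64 + 6×8 + 1 = 3057 (decimal)
3057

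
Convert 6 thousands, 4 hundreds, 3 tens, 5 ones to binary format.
Convert 6 thousands, 4 hundreds, 3 tens, 5 ones (place-value notation) → 6×1000 + 4×100 + 3×10 + 5 = 6435 (decimal)
Convert 6435 (decimal) → 6435 = 4096 + 2048 + 256 + 32 + 2 + 1 → 0b1100100100011 (binary)
0b1100100100011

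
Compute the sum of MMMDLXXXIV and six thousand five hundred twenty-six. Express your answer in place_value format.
Convert MMMDLXXXIV (Roman numeral) → 1000 + 1000 + 1000 + 500 + 50 + 10 + 10 + 10 + 4 = 3584 (decimal)
Convert six thousand five hundred twenty-six (English words) → 6×1000 + 5×100 + 26 = 6526 (decimal)
Compute 3584 + 6526 = 10110
Convert 10110 (decimal) → 10110 = 10×1000 + 1×100 + 1×10 → 10 thousands, 1 hundred, 1 ten (place-value notation)
10 thousands, 1 hundred, 1 ten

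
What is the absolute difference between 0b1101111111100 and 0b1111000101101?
Convert 0b1101111111100 (binary) → 4096 + 2048 + 512 + 256 + 128 + 64 + 32 + 16 + 8 + 4 = 7164 (decimal)
Convert 0b1111000101101 (binary) → 4096 + 2048 + 1024 + 512 + 32 + 8 + 4 + 1 = 7725 (decimal)
Compute |7164 - 7725| = 561
561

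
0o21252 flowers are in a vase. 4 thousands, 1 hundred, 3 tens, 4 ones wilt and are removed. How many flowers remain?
Convert 0o21252 (octal) → 2×4096 + 1×512 + 2×64 + 5×8 + 2 = 8874 (decimal)
Convert 4 thousands, 1 hundred, 3 tens, 4 ones (place-value notation) → 4×1000 + 1×100 + 3×10 + 4 = 4134 (decimal)
Compute 8874 - 4134 = 4740
4740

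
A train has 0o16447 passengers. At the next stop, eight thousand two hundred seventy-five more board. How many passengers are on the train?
Convert 0o16447 (octal) → 1×4096 + 6×512 + 4×64 + 4×8 + 7 = 7463 (decimal)
Convert eight thousand two hundred seventy-five (English words) → 8×1000 + 2×100 + 75 = 8275 (decimal)
Compute 7463 + 8275 = 15738
15738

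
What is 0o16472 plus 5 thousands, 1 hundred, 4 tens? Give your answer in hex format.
Convert 0o16472 (octal) → 1×4096 + 6×512 + 4×64 + 7×8 + 2 = 7482 (decimal)
Convert 5 thousands, 1 hundred, 4 tens (place-value notation) → 5×1000 + 1×100 + 4×10 = 5140 (decimal)
Compute 7482 + 5140 = 12622
Convert 12622 (decimal) → 12622 = 3×4096 + 1×256 + 4×16 + 14 → 0x314E (hexadecimal)
0x314E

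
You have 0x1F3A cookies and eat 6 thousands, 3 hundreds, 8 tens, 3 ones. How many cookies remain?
Convert 0x1F3A (hexadecimal) → 1×4096 + 15×256 + 3×16 + 10 = 7994 (decimal)
Convert 6 thousands, 3 hundreds, 8 tens, 3 ones (place-value notation) → 6×1000 + 3×100 + 8×10 + 3 = 6383 (decimal)
Compute 7994 - 6383 = 1611
1611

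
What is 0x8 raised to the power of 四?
Convert 0x8 (hexadecimal) → 8 (decimal)
Convert 四 (Chinese numeral) → 4 (decimal)
Compute 8 ^ 4 = 4096
4096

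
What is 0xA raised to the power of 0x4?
Convert 0xA (hexadecimal) → 10 (decimal)
Convert 0x4 (hexadecimal) → 4 (decimal)
Compute 10 ^ 4 = 10000
10000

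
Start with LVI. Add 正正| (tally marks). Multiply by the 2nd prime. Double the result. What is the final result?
Convert LVI (Roman numeral) → 50 + 5 + 1 = 56 (decimal)
Start: 56
Convert 正正| (tally marks) → 5 + 5 + 1 = 11 (decimal)
56 + 11 = 67
Convert the 2nd prime (prime index) → 3 (decimal)
67 × 3 = 201
201 × 2 = 402
402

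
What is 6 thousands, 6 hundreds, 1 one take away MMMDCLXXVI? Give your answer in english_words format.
Convert 6 thousands, 6 hundreds, 1 one (place-value notation) → 6×1000 + 6×100 + 1 = 6601 (decimal)
Convert MMMDCLXXVI (Roman numeral) → 1000 + 1000 + 1000 + 500 + 100 + 50 + 10 + 10 + 5 + 1 = 3676 (decimal)
Compute 6601 - 3676 = 2925
Convert 2925 (decimal) → 2925 = 2×1000 + 9×100 + 25 → two thousand nine hundred twenty-five (English words)
two thousand nine hundred twenty-five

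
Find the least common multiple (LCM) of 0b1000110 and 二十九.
Convert 0b1000110 (binary) → 64 + 4 + 2 = 70 (decimal)
Convert 二十九 (Chinese numeral) → 2×10 + 9 = 29 (decimal)
Compute lcm(70, 29) = 2030
2030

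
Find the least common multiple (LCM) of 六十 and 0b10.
Convert 六十 (Chinese numeral) → 6×10 = 60 (decimal)
Convert 0b10 (binary) → 2 (decimal)
Compute lcm(60, 2) = 60
60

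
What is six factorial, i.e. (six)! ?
Convert six (English words) → 6 (decimal)
Compute 6! = 720
720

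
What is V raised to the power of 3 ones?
Convert V (Roman numeral) → 5 (decimal)
Convert 3 ones (place-value notation) → 3 (decimal)
Compute 5 ^ 3 = 125
125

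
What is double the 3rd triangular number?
The 3rd triangular number = 3×4/2 = 6
Compute 6 × 2 = 12
12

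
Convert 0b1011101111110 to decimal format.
Convert 0b1011101111110 (binary) → 4096 + 1024 + 512 + 256 + 64 + 32 + 16 + 8 + 4 + 2 = 6014 (decimal)
6014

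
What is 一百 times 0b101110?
Convert 一百 (Chinese numeral) → 1×100 = 100 (decimal)
Convert 0b101110 (binary) → 32 + 8 + 4 + 2 = 46 (decimal)
Compute 100 × 46 = 4600
4600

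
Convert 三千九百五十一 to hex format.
Convert 三千九百五十一 (Chinese numeral) → 3×1000 + 9×100 + 5×10 + 1 = 3951 (decimal)
Convert 3951 (decimal) → 3951 = 15×256 + 6×16 + 15 → 0xF6F (hexadecimal)
0xF6F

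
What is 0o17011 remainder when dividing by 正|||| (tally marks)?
Convert 0o17011 (octal) → 1×4096 + 7×512 + 1×8 + 1 = 7689 (decimal)
Convert 正|||| (tally marks) → 5 + 4 = 9 (decimal)
Compute 7689 mod 9 = 3
3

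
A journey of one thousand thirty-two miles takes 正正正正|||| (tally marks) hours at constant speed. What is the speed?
Convert one thousand thirty-two (English words) → 1×1000 + 32 = 1032 (decimal)
Convert 正正正正|||| (tally marks) → 5 + 5 + 5 + 5 + 4 = 24 (decimal)
Compute 1032 ÷ 24 = 43
43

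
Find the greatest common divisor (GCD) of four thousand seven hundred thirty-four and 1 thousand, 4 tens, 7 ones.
Convert four thousand seven hundred thirty-four (English words) → 4×1000 + 7×100 + 34 = 4734 (decimal)
Convert 1 thousand, 4 tens, 7 ones (place-value notation) → 1×1000 + 4×10 + 7 = 1047 (decimal)
Compute gcd(4734, 1047) = 3
3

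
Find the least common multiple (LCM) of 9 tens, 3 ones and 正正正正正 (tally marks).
Convert 9 tens, 3 ones (place-value notation) → 9×10 + 3 = 93 (decimal)
Convert 正正正正正 (tally marks) → 5 + 5 + 5 + 5 + 5 = 25 (decimal)
Compute lcm(93, 25) = 2325
2325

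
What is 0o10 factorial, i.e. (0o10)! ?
Convert 0o10 (octal) → 1×8 = 8 (decimal)
Compute 8! = 40320
40320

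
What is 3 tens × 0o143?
Convert 3 tens (place-value notation) → 3×10 = 30 (decimal)
Convert 0o143 (octal) → 1×64 + 4×8 + 3 = 99 (decimal)
Compute 30 × 99 = 2970
2970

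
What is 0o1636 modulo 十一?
Convert 0o1636 (octal) → 1×512 + 6×64 + 3×8 + 6 = 926 (decimal)
Convert 十一 (Chinese numeral) → 1×10 + 1 = 11 (decimal)
Compute 926 mod 11 = 2
2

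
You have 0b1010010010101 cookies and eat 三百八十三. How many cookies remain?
Convert 0b1010010010101 (binary) → 4096 + 1024 + 128 + 16 + 4 + 1 = 5269 (decimal)
Convert 三百八十三 (Chinese numeral) → 3×100 + 8×10 + 3 = 383 (decimal)
Compute 5269 - 383 = 4886
4886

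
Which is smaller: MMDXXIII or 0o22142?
Convert MMDXXIII (Roman numeral) → 1000 + 1000 + 500 + 10 + 10 + 1 + 1 + 1 = 2523 (decimal)
Convert 0o22142 (octal) → 2×4096 + 2×512 + 1×64 + 4×8 + 2 = 9314 (decimal)
Compare 2523 vs 9314: smaller = 2523
2523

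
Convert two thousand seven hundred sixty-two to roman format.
Convert two thousand seven hundred sixty-two (English words) → 2×1000 + 7×100 + 62 = 2762 (decimal)
Convert 2762 (decimal) → 2762 = 1000 + 1000 + 500 + 100 + 100 + 50 + 10 + 1 + 1 → MMDCCLXII (Roman numeral)
MMDCCLXII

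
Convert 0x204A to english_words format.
Convert 0x204A (hexadecimal) → 2×4096 + 4×16 + 10 = 8266 (decimal)
Convert 8266 (decimal) → 8266 = 8×1000 + 2×100 + 66 → eight thousand two hundred sixty-six (English words)
eight thousand two hundred sixty-six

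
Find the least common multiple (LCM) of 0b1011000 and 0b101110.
Convert 0b1011000 (binary) → 64 + 16 + 8 = 88 (decimal)
Convert 0b101110 (binary) → 32 + 8 + 4 + 2 = 46 (decimal)
Compute lcm(88, 46) = 2024
2024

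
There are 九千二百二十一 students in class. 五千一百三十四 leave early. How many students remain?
Convert 九千二百二十一 (Chinese numeral) → 9×1000 + 2×100 + 2×10 + 1 = 9221 (decimal)
Convert 五千一百三十四 (Chinese numeral) → 5×1000 + 1×100 + 3×10 + 4 = 5134 (decimal)
Compute 9221 - 5134 = 4087
4087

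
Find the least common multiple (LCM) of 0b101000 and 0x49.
Convert 0b101000 (binary) → 32 + 8 = 40 (decimal)
Convert 0x49 (hexadecimal) → 4×16 + 9 = 73 (decimal)
Compute lcm(40, 73) = 2920
2920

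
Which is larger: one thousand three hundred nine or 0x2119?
Convert one thousand three hundred nine (English words) → 1×1000 + 3×100 + 9 = 1309 (decimal)
Convert 0x2119 (hexadecimal) → 2×4096 + 1×256 + 1×16 + 9 = 8473 (decimal)
Compare 1309 vs 8473: larger = 8473
8473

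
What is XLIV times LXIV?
Convert XLIV (Roman numeral) → 40 + 4 = 44 (decimal)
Convert LXIV (Roman numeral) → 50 + 10 + 4 = 64 (decimal)
Compute 44 × 64 = 2816
2816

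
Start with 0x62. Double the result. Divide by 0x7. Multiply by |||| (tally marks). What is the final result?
Convert 0x62 (hexadecimal) → 6×16 + 2 = 98 (decimal)
Start: 98
98 × 2 = 196
Convert 0x7 (hexadecimal) → 7 (decimal)
196 ÷ 7 = 28
Convert |||| (tally marks) → 4 (decimal)
28 × 4 = 112
112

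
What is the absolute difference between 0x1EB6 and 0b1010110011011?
Convert 0x1EB6 (hexadecimal) → 1×4096 + 14×256 + 11×16 + 6 = 7862 (decimal)
Convert 0b1010110011011 (binary) → 4096 + 1024 + 256 + 128 + 16 + 8 + 2 + 1 = 5531 (decimal)
Compute |7862 - 5531| = 2331
2331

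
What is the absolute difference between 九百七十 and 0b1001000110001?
Convert 九百七十 (Chinese numeral) → 9×100 + 7×10 = 970 (decimal)
Convert 0b1001000110001 (binary) → 4096 + 512 + 32 + 16 + 1 = 4657 (decimal)
Compute |970 - 4657| = 3687
3687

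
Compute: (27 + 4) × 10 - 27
Parentheses first: 27 + 4 = 31
Multiply: 31 × 10 = 310
Subtract: 310 - 27 = 283
283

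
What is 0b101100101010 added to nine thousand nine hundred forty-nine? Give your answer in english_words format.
Convert 0b101100101010 (binary) → 2048 + 512 + 256 + 32 + 8 + 2 = 2858 (decimal)
Convert nine thousand nine hundred forty-nine (English words) → 9×1000 + 9×100 + 49 = 9949 (decimal)
Compute 2858 + 9949 = 12807
Convert 12807 (decimal) → 12807 = 12×1000 + 8×100 + 7 → twelve thousand eight hundred seven (English words)
twelve thousand eight hundred seven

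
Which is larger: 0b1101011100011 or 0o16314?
Convert 0b1101011100011 (binary) → 4096 + 2048 + 512 + 128 + 64 + 32 + 2 + 1 = 6883 (decimal)
Convert 0o16314 (octal) → 1×4096 + 6×512 + 3×64 + 1×8 + 4 = 7372 (decimal)
Compare 6883 vs 7372: larger = 7372
7372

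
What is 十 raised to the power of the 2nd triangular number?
Convert 十 (Chinese numeral) → 1×10 = 10 (decimal)
Convert the 2nd triangular number (triangular index) → 2×3/2 = 3 (decimal)
Compute 10 ^ 3 = 1000
1000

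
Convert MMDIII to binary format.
Convert MMDIII (Roman numeral) → 1000 + 1000 + 500 + 1 + 1 + 1 = 2503 (decimal)
Convert 2503 (decimal) → 2503 = 2048 + 256 + 128 + 64 + 4 + 2 + 1 → 0b100111000111 (binary)
0b100111000111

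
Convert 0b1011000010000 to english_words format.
Convert 0b1011000010000 (binary) → 4096 + 1024 + 512 + 16 = 5648 (decimal)
Convert 5648 (decimal) → 5648 = 5×1000 + 6×100 + 48 → five thousand six hundred forty-eight (English words)
five thousand six hundred forty-eight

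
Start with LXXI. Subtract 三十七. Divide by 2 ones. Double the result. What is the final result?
Convert LXXI (Roman numeral) → 50 + 10 + 10 + 1 = 71 (decimal)
Start: 71
Convert 三十七 (Chinese numeral) → 3×10 + 7 = 37 (decimal)
71 - 37 = 34
Convert 2 ones (place-value notation) → 2 (decimal)
34 ÷ 2 = 17
17 × 2 = 34
34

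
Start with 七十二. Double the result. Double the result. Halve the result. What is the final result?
Convert 七十二 (Chinese numeral) → 7×10 + 2 = 72 (decimal)
Start: 72
72 × 2 = 144
144 × 2 = 288
288 ÷ 2 = 144
144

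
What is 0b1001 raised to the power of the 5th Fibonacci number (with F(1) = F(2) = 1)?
Convert 0b1001 (binary) → 8 + 1 = 9 (decimal)
Convert the 5th Fibonacci number (with F(1) = F(2) = 1) (Fibonacci index) → 1, 1, 2, 3, 5 → 5 (decimal)
Compute 9 ^ 5 = 59049
59049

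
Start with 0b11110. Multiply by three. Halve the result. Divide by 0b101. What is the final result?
Convert 0b11110 (binary) → 16 + 8 + 4 + 2 = 30 (decimal)
Start: 30
Convert three (English words) → 3 (decimal)
30 × 3 = 90
90 ÷ 2 = 45
Convert 0b101 (binary) → 4 + 1 = 5 (decimal)
45 ÷ 5 = 9
9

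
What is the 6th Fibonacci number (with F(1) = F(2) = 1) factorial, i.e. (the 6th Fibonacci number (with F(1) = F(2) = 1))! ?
Convert the 6th Fibonacci number (with F(1) = F(2) = 1) (Fibonacci index) → 1, 1, 2, 3, 5, 8 → 8 (decimal)
Compute 8! = 40320
40320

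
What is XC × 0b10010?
Convert XC (Roman numeral) → 90 (decimal)
Convert 0b10010 (binary) → 16 + 2 = 18 (decimal)
Compute 90 × 18 = 1620
1620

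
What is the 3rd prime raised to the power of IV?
Convert the 3rd prime (prime index) → 5 (decimal)
Convert IV (Roman numeral) → 4 (decimal)
Compute 5 ^ 4 = 625
625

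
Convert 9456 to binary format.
Convert 9456 (decimal) → 9456 = 8192 + 1024 + 128 + 64 + 32 + 16 → 0b10010011110000 (binary)
0b10010011110000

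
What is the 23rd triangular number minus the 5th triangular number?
The 23rd triangular number = 23×24/2 = 276
Convert the 5th triangular number (triangular index) → 5×6/2 = 15 (decimal)
Compute 276 - 15 = 261
261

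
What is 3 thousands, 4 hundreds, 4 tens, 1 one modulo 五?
Convert 3 thousands, 4 hundreds, 4 tens, 1 one (place-value notation) → 3×1000 + 4×100 + 4×10 + 1 = 3441 (decimal)
Convert 五 (Chinese numeral) → 5 (decimal)
Compute 3441 mod 5 = 1
1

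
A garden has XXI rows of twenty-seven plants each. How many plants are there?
Convert twenty-seven (English words) → 27 (decimal)
Convert XXI (Roman numeral) → 10 + 10 + 1 = 21 (decimal)
Compute 27 × 21 = 567
567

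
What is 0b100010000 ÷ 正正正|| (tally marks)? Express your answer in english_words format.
Convert 0b100010000 (binary) → 256 + 16 = 272 (decimal)
Convert 正正正|| (tally marks) → 5 + 5 + 5 + 2 = 17 (decimal)
Compute 272 ÷ 17 = 16
Convert 16 (decimal) → sixteen (English words)
sixteen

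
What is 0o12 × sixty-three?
Convert 0o12 (octal) → 1×8 + 2 = 10 (decimal)
Convert sixty-three (English words) → 63 (decimal)
Compute 10 × 63 = 630
630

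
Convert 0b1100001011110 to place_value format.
Convert 0b1100001011110 (binary) → 4096 + 2048 + 64 + 16 + 8 + 4 + 2 = 6238 (decimal)
Convert 6238 (decimal) → 6238 = 6×1000 + 2×100 + 3×10 + 8 → 6 thousands, 2 hundreds, 3 tens, 8 ones (place-value notation)
6 thousands, 2 hundreds, 3 tens, 8 ones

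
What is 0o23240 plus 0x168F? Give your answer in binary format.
Convert 0o23240 (octal) → 2×4096 + 3×512 + 2×64 + 4×8 = 9888 (decimal)
Convert 0x168F (hexadecimal) → 1×4096 + 6×256 + 8×16 + 15 = 5775 (decimal)
Compute 9888 + 5775 = 15663
Convert 15663 (decimal) → 15663 = 8192 + 4096 + 2048 + 1024 + 256 + 32 + 8 + 4 + 2 + 1 → 0b11110100101111 (binary)
0b11110100101111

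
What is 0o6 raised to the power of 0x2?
Convert 0o6 (octal) → 6 (decimal)
Convert 0x2 (hexadecimal) → 2 (decimal)
Compute 6 ^ 2 = 36
36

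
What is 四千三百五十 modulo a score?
Convert 四千三百五十 (Chinese numeral) → 4×1000 + 3×100 + 5×10 = 4350 (decimal)
Convert a score (colloquial) → 20 (decimal)
Compute 4350 mod 20 = 10
10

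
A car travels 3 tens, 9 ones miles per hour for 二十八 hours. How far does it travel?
Convert 3 tens, 9 ones (place-value notation) → 3×10 + 9 = 39 (decimal)
Convert 二十八 (Chinese numeral) → 2×10 + 8 = 28 (decimal)
Compute 39 × 28 = 1092
1092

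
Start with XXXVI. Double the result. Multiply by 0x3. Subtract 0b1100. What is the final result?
Convert XXXVI (Roman numeral) → 10 + 10 + 10 + 5 + 1 = 36 (decimal)
Start: 36
36 × 2 = 72
Convert 0x3 (hexadecimal) → 3 (decimal)
72 × 3 = 216
Convert 0b1100 (binary) → 8 + 4 = 12 (decimal)
216 - 12 = 204
204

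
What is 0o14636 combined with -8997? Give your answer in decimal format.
Convert 0o14636 (octal) → 1×4096 + 4×512 + 6×64 + 3×8 + 6 = 6558 (decimal)
Compute 6558 + -8997 = -2439
-2439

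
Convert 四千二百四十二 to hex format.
Convert 四千二百四十二 (Chinese numeral) → 4×1000 + 2×100 + 4×10 + 2 = 4242 (decimal)
Convert 4242 (decimal) → 4242 = 1×4096 + 9×16 + 2 → 0x1092 (hexadecimal)
0x1092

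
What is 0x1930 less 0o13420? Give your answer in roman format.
Convert 0x1930 (hexadecimal) → 1×4096 + 9×256 + 3×16 = 6448 (decimal)
Convert 0o13420 (octal) → 1×4096 + 3×512 + 4×64 + 2×8 = 5904 (decimal)
Compute 6448 - 5904 = 544
Convert 544 (decimal) → 544 = 500 + 40 + 4 → DXLIV (Roman numeral)
DXLIV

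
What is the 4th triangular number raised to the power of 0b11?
Convert the 4th triangular number (triangular index) → 4×5/2 = 10 (decimal)
Convert 0b11 (binary) → 2 + 1 = 3 (decimal)
Compute 10 ^ 3 = 1000
1000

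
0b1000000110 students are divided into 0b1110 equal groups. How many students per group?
Convert 0b1000000110 (binary) → 512 + 4 + 2 = 518 (decimal)
Convert 0b1110 (binary) → 8 + 4 + 2 = 14 (decimal)
Compute 518 ÷ 14 = 37
37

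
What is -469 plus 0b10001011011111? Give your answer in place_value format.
Convert 0b10001011011111 (binary) → 8192 + 512 + 128 + 64 + 16 + 8 + 4 + 2 + 1 = 8927 (decimal)
Compute -469 + 8927 = 8458
Convert 8458 (decimal) → 8458 = 8×1000 + 4×100 + 5×10 + 8 → 8 thousands, 4 hundreds, 5 tens, 8 ones (place-value notation)
8 thousands, 4 hundreds, 5 tens, 8 ones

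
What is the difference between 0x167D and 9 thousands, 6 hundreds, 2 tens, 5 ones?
Convert 0x167D (hexadecimal) → 1×4096 + 6×256 + 7×16 + 13 = 5757 (decimal)
Convert 9 thousands, 6 hundreds, 2 tens, 5 ones (place-value notation) → 9×1000 + 6×100 + 2×10 + 5 = 9625 (decimal)
Difference: |5757 - 9625| = 3868
3868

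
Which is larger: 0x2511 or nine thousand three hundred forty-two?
Convert 0x2511 (hexadecimal) → 2×4096 + 5×256 + 1×16 + 1 = 9489 (decimal)
Convert nine thousand three hundred forty-two (English words) → 9×1000 + 3×100 + 42 = 9342 (decimal)
Compare 9489 vs 9342: larger = 9489
9489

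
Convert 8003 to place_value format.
Convert 8003 (decimal) → 8003 = 8×1000 + 3 → 8 thousands, 3 ones (place-value notation)
8 thousands, 3 ones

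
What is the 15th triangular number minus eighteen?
The 15th triangular number = 15×16/2 = 120
Convert eighteen (English words) → 18 (decimal)
Compute 120 - 18 = 102
102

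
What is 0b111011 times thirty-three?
Convert 0b111011 (binary) → 32 + 16 + 8 + 2 + 1 = 59 (decimal)
Convert thirty-three (English words) → 33 (decimal)
Compute 59 × 33 = 1947
1947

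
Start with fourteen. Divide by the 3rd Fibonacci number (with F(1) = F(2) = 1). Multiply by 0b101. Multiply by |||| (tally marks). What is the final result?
Convert fourteen (English words) → 14 (decimal)
Start: 14
Convert the 3rd Fibonacci number (with F(1) = F(2) = 1) (Fibonacci index) → 1, 1, 2 → 2 (decimal)
14 ÷ 2 = 7
Convert 0b101 (binary) → 4 + 1 = 5 (decimal)
7 × 5 = 35
Convert |||| (tally marks) → 4 (decimal)
35 × 4 = 140
140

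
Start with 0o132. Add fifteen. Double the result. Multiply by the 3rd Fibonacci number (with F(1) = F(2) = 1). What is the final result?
Convert 0o132 (octal) → 1×64 + 3×8 + 2 = 90 (decimal)
Start: 90
Convert fifteen (English words) → 15 (decimal)
90 + 15 = 105
105 × 2 = 210
Convert the 3rd Fibonacci number (with F(1) = F(2) = 1) (Fibonacci index) → 1, 1, 2 → 2 (decimal)
210 × 2 = 420
420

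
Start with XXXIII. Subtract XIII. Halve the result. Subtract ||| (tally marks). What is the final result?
Convert XXXIII (Roman numeral) → 10 + 10 + 10 + 1 + 1 + 1 = 33 (decimal)
Start: 33
Convert XIII (Roman numeral) → 10 + 1 + 1 + 1 = 13 (decimal)
33 - 13 = 20
20 ÷ 2 = 10
Convert ||| (tally marks) → 3 (decimal)
10 - 3 = 7
7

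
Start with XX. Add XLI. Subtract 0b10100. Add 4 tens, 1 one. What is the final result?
Convert XX (Roman numeral) → 10 + 10 = 20 (decimal)
Start: 20
Convert XLI (Roman numeral) → 40 + 1 = 41 (decimal)
20 + 41 = 61
Convert 0b10100 (binary) → 16 + 4 = 20 (decimal)
61 - 20 = 41
Convert 4 tens, 1 one (place-value notation) → 4×10 + 1 = 41 (decimal)
41 + 41 = 82
82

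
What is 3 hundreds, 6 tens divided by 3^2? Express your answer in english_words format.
Convert 3 hundreds, 6 tens (place-value notation) → 3×100 + 6×10 = 360 (decimal)
Convert 3^2 (power) → 9 (decimal)
Compute 360 ÷ 9 = 40
Convert 40 (decimal) → forty (English words)
forty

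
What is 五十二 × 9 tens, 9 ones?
Convert 五十二 (Chinese numeral) → 5×10 + 2 = 52 (decimal)
Convert 9 tens, 9 ones (place-value notation) → 9×10 + 9 = 99 (decimal)
Compute 52 × 99 = 5148
5148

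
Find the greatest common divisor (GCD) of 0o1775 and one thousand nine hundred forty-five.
Convert 0o1775 (octal) → 1×512 + 7×64 + 7×8 + 5 = 1021 (decimal)
Convert one thousand nine hundred forty-five (English words) → 1×1000 + 9×100 + 45 = 1945 (decimal)
Compute gcd(1021, 1945) = 1
1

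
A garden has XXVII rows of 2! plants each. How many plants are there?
Convert 2! (factorial) → 2 (decimal)
Convert XXVII (Roman numeral) → 10 + 10 + 5 + 1 + 1 = 27 (decimal)
Compute 2 × 27 = 54
54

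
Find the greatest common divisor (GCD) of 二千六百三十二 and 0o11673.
Convert 二千六百三十二 (Chinese numeral) → 2×1000 + 6×100 + 3×10 + 2 = 2632 (decimal)
Convert 0o11673 (octal) → 1×4096 + 1×512 + 6×64 + 7×8 + 3 = 5051 (decimal)
Compute gcd(2632, 5051) = 1
1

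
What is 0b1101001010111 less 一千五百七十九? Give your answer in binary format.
Convert 0b1101001010111 (binary) → 4096 + 2048 + 512 + 64 + 16 + 4 + 2 + 1 = 6743 (decimal)
Convert 一千五百七十九 (Chinese numeral) → 1×1000 + 5×100 + 7×10 + 9 = 1579 (decimal)
Compute 6743 - 1579 = 5164
Convert 5164 (decimal) → 5164 = 4096 + 1024 + 32 + 8 + 4 → 0b1010000101100 (binary)
0b1010000101100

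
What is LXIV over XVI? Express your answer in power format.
Convert LXIV (Roman numeral) → 50 + 10 + 4 = 64 (decimal)
Convert XVI (Roman numeral) → 10 + 5 + 1 = 16 (decimal)
Compute 64 ÷ 16 = 4
Convert 4 (decimal) → 2^2 (power)
2^2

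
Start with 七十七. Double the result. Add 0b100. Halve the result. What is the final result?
Convert 七十七 (Chinese numeral) → 7×10 + 7 = 77 (decimal)
Start: 77
77 × 2 = 154
Convert 0b100 (binary) → 4 (decimal)
154 + 4 = 158
158 ÷ 2 = 79
79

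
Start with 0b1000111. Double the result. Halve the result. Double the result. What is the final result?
Convert 0b1000111 (binary) → 64 + 4 + 2 + 1 = 71 (decimal)
Start: 71
71 × 2 = 142
142 ÷ 2 = 71
71 × 2 = 142
142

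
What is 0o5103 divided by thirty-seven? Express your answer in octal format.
Convert 0o5103 (octal) → 5×512 + 1×64 + 3 = 2627 (decimal)
Convert thirty-seven (English words) → 37 (decimal)
Compute 2627 ÷ 37 = 71
Convert 71 (decimal) → 71 = 1×64 + 7 → 0o107 (octal)
0o107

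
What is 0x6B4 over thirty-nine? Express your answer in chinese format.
Convert 0x6B4 (hexadecimal) → 6×256 + 11×16 + 4 = 1716 (decimal)
Convert thirty-nine (English words) → 39 (decimal)
Compute 1716 ÷ 39 = 44
Convert 44 (decimal) → 44 = 4×10 + 4 → 四十四 (Chinese numeral)
四十四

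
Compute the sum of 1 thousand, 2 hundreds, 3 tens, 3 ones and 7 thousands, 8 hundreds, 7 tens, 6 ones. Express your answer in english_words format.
Convert 1 thousand, 2 hundreds, 3 tens, 3 ones (place-value notation) → 1×1000 + 2×100 + 3×10 + 3 = 1233 (decimal)
Convert 7 thousands, 8 hundreds, 7 tens, 6 ones (place-value notation) → 7×1000 + 8×100 + 7×10 + 6 = 7876 (decimal)
Compute 1233 + 7876 = 9109
Convert 9109 (decimal) → 9109 = 9×1000 + 1×100 + 9 → nine thousand one hundred nine (English words)
nine thousand one hundred nine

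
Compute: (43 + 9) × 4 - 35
Parentheses first: 43 + 9 = 52
Multiply: 52 × 4 = 208
Subtract: 208 - 35 = 173
173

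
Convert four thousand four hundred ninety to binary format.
Convert four thousand four hundred ninety (English words) → 4×1000 + 4×100 + 90 = 4490 (decimal)
Convert 4490 (decimal) → 4490 = 4096 + 256 + 128 + 8 + 2 → 0b1000110001010 (binary)
0b1000110001010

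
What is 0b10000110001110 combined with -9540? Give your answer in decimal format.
Convert 0b10000110001110 (binary) → 8192 + 256 + 128 + 8 + 4 + 2 = 8590 (decimal)
Compute 8590 + -9540 = -950
-950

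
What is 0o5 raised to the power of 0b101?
Convert 0o5 (octal) → 5 (decimal)
Convert 0b101 (binary) → 4 + 1 = 5 (decimal)
Compute 5 ^ 5 = 3125
3125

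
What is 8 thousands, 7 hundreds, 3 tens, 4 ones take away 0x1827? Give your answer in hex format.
Convert 8 thousands, 7 hundreds, 3 tens, 4 ones (place-value notation) → 8×1000 + 7×100 + 3×10 + 4 = 8734 (decimal)
Convert 0x1827 (hexadecimal) → 1×4096 + 8×256 + 2×16 + 7 = 6183 (decimal)
Compute 8734 - 6183 = 2551
Convert 2551 (decimal) → 2551 = 9×256 + 15×16 + 7 → 0x9F7 (hexadecimal)
0x9F7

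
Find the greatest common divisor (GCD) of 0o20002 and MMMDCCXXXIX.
Convert 0o20002 (octal) → 2×4096 + 2 = 8194 (decimal)
Convert MMMDCCXXXIX (Roman numeral) → 1000 + 1000 + 1000 + 500 + 100 + 100 + 10 + 10 + 10 + 9 = 3739 (decimal)
Compute gcd(8194, 3739) = 1
1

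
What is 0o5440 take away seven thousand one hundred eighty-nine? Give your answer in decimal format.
Convert 0o5440 (octal) → 5×512 + 4×64 + 4×8 = 2848 (decimal)
Convert seven thousand one hundred eighty-nine (English words) → 7×1000 + 1×100 + 89 = 7189 (decimal)
Compute 2848 - 7189 = -4341
-4341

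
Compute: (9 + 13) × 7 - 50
Parentheses first: 9 + 13 = 22
Multiply: 22 × 7 = 154
Subtract: 154 - 50 = 104
104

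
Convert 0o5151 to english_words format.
Convert 0o5151 (octal) → 5×512 + 1×64 + 5×8 + 1 = 2665 (decimal)
Convert 2665 (decimal) → 2665 = 2×1000 + 6×100 + 65 → two thousand six hundred sixty-five (English words)
two thousand six hundred sixty-five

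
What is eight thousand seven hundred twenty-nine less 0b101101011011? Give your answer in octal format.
Convert eight thousand seven hundred twenty-nine (English words) → 8×1000 + 7×100 + 29 = 8729 (decimal)
Convert 0b101101011011 (binary) → 2048 + 512 + 256 + 64 + 16 + 8 + 2 + 1 = 2907 (decimal)
Compute 8729 - 2907 = 5822
Convert 5822 (decimal) → 5822 = 1×4096 + 3×512 + 2×64 + 7×8 + 6 → 0o13276 (octal)
0o13276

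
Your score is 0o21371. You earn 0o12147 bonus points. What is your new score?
Convert 0o21371 (octal) → 2×4096 + 1×512 + 3×64 + 7×8 + 1 = 8953 (decimal)
Convert 0o12147 (octal) → 1×4096 + 2×512 + 1×64 + 4×8 + 7 = 5223 (decimal)
Compute 8953 + 5223 = 14176
14176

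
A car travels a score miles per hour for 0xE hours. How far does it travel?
Convert a score (colloquial) → 20 (decimal)
Convert 0xE (hexadecimal) → 14 (decimal)
Compute 20 × 14 = 280
280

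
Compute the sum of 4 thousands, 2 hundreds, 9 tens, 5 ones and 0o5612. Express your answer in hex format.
Convert 4 thousands, 2 hundreds, 9 tens, 5 ones (place-value notation) → 4×1000 + 2×100 + 9×10 + 5 = 4295 (decimal)
Convert 0o5612 (octal) → 5×512 + 6×64 + 1×8 + 2 = 2954 (decimal)
Compute 4295 + 2954 = 7249
Convert 7249 (decimal) → 7249 = 1×4096 + 12×256 + 5×16 + 1 → 0x1C51 (hexadecimal)
0x1C51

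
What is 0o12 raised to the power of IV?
Convert 0o12 (octal) → 1×8 + 2 = 10 (decimal)
Convert IV (Roman numeral) → 4 (decimal)
Compute 10 ^ 4 = 10000
10000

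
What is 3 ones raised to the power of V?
Convert 3 ones (place-value notation) → 3 (decimal)
Convert V (Roman numeral) → 5 (decimal)
Compute 3 ^ 5 = 243
243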